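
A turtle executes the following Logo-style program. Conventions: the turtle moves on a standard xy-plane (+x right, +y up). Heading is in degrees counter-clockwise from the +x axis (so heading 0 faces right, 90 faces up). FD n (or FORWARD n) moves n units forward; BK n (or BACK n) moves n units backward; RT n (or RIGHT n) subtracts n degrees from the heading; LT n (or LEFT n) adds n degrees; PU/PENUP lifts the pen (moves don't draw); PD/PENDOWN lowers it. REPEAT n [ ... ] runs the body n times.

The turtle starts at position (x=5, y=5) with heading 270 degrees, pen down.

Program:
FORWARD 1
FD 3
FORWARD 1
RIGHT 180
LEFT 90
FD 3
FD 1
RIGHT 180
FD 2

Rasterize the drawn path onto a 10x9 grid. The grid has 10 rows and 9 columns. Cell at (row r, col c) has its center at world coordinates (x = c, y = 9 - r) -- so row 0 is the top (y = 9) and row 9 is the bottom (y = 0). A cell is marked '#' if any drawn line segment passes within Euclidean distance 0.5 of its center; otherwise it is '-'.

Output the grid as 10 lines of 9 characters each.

Answer: ---------
---------
---------
---------
-----#---
-----#---
-----#---
-----#---
-----#---
-#####---

Derivation:
Segment 0: (5,5) -> (5,4)
Segment 1: (5,4) -> (5,1)
Segment 2: (5,1) -> (5,0)
Segment 3: (5,0) -> (2,0)
Segment 4: (2,0) -> (1,0)
Segment 5: (1,0) -> (3,0)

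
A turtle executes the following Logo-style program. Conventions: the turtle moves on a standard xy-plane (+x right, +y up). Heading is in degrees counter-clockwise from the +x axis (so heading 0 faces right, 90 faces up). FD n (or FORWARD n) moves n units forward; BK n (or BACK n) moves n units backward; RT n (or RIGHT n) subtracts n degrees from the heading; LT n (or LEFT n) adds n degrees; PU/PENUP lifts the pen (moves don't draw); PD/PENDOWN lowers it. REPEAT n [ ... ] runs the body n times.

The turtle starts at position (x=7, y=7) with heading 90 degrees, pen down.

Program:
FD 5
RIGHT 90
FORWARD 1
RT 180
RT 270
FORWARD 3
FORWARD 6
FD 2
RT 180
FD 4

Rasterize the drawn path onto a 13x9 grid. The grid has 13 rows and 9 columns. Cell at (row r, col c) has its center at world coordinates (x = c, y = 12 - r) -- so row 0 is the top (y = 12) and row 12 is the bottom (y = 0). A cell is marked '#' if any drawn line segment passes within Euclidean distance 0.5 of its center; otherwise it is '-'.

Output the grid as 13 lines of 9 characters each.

Answer: -------##
-------##
-------##
-------##
-------##
-------##
--------#
--------#
--------#
--------#
--------#
--------#
---------

Derivation:
Segment 0: (7,7) -> (7,12)
Segment 1: (7,12) -> (8,12)
Segment 2: (8,12) -> (8,9)
Segment 3: (8,9) -> (8,3)
Segment 4: (8,3) -> (8,1)
Segment 5: (8,1) -> (8,5)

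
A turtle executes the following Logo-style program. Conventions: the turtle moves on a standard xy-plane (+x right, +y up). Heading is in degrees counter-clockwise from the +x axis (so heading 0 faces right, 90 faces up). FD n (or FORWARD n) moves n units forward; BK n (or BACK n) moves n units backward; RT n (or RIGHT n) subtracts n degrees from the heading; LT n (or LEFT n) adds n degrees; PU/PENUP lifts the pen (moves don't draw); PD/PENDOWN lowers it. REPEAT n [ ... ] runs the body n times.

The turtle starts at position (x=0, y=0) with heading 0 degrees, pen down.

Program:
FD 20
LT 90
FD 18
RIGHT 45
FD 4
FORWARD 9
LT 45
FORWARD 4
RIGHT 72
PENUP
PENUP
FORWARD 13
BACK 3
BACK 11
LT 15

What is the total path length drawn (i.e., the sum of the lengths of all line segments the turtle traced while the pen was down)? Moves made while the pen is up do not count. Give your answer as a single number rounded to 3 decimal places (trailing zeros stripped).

Executing turtle program step by step:
Start: pos=(0,0), heading=0, pen down
FD 20: (0,0) -> (20,0) [heading=0, draw]
LT 90: heading 0 -> 90
FD 18: (20,0) -> (20,18) [heading=90, draw]
RT 45: heading 90 -> 45
FD 4: (20,18) -> (22.828,20.828) [heading=45, draw]
FD 9: (22.828,20.828) -> (29.192,27.192) [heading=45, draw]
LT 45: heading 45 -> 90
FD 4: (29.192,27.192) -> (29.192,31.192) [heading=90, draw]
RT 72: heading 90 -> 18
PU: pen up
PU: pen up
FD 13: (29.192,31.192) -> (41.556,35.21) [heading=18, move]
BK 3: (41.556,35.21) -> (38.703,34.283) [heading=18, move]
BK 11: (38.703,34.283) -> (28.241,30.883) [heading=18, move]
LT 15: heading 18 -> 33
Final: pos=(28.241,30.883), heading=33, 5 segment(s) drawn

Segment lengths:
  seg 1: (0,0) -> (20,0), length = 20
  seg 2: (20,0) -> (20,18), length = 18
  seg 3: (20,18) -> (22.828,20.828), length = 4
  seg 4: (22.828,20.828) -> (29.192,27.192), length = 9
  seg 5: (29.192,27.192) -> (29.192,31.192), length = 4
Total = 55

Answer: 55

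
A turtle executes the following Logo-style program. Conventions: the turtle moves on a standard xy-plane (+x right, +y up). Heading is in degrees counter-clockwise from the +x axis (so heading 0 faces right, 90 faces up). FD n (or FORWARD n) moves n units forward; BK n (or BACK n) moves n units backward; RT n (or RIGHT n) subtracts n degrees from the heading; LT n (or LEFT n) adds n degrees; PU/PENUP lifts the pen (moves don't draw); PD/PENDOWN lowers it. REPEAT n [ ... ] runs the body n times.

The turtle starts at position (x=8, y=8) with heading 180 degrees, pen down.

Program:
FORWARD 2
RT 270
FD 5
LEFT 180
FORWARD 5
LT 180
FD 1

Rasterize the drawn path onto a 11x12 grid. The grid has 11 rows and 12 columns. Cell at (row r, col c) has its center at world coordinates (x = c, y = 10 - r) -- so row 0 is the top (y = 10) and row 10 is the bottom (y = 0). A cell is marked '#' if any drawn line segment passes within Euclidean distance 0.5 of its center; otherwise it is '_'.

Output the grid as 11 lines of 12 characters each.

Segment 0: (8,8) -> (6,8)
Segment 1: (6,8) -> (6,3)
Segment 2: (6,3) -> (6,8)
Segment 3: (6,8) -> (6,7)

Answer: ____________
____________
______###___
______#_____
______#_____
______#_____
______#_____
______#_____
____________
____________
____________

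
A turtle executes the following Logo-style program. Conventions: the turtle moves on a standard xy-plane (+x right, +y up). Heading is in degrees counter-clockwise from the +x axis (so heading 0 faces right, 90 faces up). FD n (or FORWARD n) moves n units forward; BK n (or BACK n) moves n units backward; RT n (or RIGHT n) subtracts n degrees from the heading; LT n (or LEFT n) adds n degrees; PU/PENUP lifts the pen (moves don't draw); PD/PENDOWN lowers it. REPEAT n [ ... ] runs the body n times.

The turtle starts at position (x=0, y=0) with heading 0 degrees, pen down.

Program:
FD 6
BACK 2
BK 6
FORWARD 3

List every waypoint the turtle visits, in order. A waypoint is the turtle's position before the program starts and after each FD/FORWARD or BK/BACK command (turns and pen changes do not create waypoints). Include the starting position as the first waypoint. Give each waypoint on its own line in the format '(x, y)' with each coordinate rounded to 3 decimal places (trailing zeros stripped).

Answer: (0, 0)
(6, 0)
(4, 0)
(-2, 0)
(1, 0)

Derivation:
Executing turtle program step by step:
Start: pos=(0,0), heading=0, pen down
FD 6: (0,0) -> (6,0) [heading=0, draw]
BK 2: (6,0) -> (4,0) [heading=0, draw]
BK 6: (4,0) -> (-2,0) [heading=0, draw]
FD 3: (-2,0) -> (1,0) [heading=0, draw]
Final: pos=(1,0), heading=0, 4 segment(s) drawn
Waypoints (5 total):
(0, 0)
(6, 0)
(4, 0)
(-2, 0)
(1, 0)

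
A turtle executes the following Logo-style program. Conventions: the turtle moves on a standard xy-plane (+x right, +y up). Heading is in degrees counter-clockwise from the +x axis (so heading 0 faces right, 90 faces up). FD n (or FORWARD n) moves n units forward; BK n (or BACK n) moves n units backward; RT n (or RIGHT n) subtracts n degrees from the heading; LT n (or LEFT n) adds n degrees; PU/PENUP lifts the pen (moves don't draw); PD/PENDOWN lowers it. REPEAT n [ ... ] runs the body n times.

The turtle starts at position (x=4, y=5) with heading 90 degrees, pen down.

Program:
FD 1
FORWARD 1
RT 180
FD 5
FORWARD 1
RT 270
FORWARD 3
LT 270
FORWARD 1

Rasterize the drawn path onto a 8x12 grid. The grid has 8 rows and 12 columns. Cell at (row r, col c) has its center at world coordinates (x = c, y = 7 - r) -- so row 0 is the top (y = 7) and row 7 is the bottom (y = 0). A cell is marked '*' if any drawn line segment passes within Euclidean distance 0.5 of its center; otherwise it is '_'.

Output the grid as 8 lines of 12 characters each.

Answer: ____*_______
____*_______
____*_______
____*_______
____*_______
____*_______
____****____
_______*____

Derivation:
Segment 0: (4,5) -> (4,6)
Segment 1: (4,6) -> (4,7)
Segment 2: (4,7) -> (4,2)
Segment 3: (4,2) -> (4,1)
Segment 4: (4,1) -> (7,1)
Segment 5: (7,1) -> (7,0)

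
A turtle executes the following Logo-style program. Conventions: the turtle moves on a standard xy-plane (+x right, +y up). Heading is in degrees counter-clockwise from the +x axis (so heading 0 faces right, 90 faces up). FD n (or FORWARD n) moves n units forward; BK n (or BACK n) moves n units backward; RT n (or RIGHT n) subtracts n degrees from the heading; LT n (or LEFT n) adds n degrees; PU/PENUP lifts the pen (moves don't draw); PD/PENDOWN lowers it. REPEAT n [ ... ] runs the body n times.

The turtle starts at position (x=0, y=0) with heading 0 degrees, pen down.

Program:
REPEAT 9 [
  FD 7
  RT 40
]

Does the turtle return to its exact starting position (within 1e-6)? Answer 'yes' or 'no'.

Answer: yes

Derivation:
Executing turtle program step by step:
Start: pos=(0,0), heading=0, pen down
REPEAT 9 [
  -- iteration 1/9 --
  FD 7: (0,0) -> (7,0) [heading=0, draw]
  RT 40: heading 0 -> 320
  -- iteration 2/9 --
  FD 7: (7,0) -> (12.362,-4.5) [heading=320, draw]
  RT 40: heading 320 -> 280
  -- iteration 3/9 --
  FD 7: (12.362,-4.5) -> (13.578,-11.393) [heading=280, draw]
  RT 40: heading 280 -> 240
  -- iteration 4/9 --
  FD 7: (13.578,-11.393) -> (10.078,-17.455) [heading=240, draw]
  RT 40: heading 240 -> 200
  -- iteration 5/9 --
  FD 7: (10.078,-17.455) -> (3.5,-19.849) [heading=200, draw]
  RT 40: heading 200 -> 160
  -- iteration 6/9 --
  FD 7: (3.5,-19.849) -> (-3.078,-17.455) [heading=160, draw]
  RT 40: heading 160 -> 120
  -- iteration 7/9 --
  FD 7: (-3.078,-17.455) -> (-6.578,-11.393) [heading=120, draw]
  RT 40: heading 120 -> 80
  -- iteration 8/9 --
  FD 7: (-6.578,-11.393) -> (-5.362,-4.5) [heading=80, draw]
  RT 40: heading 80 -> 40
  -- iteration 9/9 --
  FD 7: (-5.362,-4.5) -> (0,0) [heading=40, draw]
  RT 40: heading 40 -> 0
]
Final: pos=(0,0), heading=0, 9 segment(s) drawn

Start position: (0, 0)
Final position: (0, 0)
Distance = 0; < 1e-6 -> CLOSED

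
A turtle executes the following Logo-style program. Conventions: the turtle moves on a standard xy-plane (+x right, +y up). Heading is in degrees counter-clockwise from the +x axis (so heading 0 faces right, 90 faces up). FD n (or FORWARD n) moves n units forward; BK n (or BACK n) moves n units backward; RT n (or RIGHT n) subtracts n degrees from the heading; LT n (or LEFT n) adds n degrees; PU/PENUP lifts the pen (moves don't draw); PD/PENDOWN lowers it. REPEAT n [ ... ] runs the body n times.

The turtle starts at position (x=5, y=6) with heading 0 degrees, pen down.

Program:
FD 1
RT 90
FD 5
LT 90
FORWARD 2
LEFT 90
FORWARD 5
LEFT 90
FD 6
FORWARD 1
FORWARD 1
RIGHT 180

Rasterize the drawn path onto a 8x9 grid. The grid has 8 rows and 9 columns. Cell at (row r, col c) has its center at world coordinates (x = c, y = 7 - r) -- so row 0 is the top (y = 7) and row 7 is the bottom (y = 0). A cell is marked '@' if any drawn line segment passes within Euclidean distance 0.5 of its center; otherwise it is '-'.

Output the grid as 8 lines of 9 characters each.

Answer: ---------
@@@@@@@@@
------@-@
------@-@
------@-@
------@-@
------@@@
---------

Derivation:
Segment 0: (5,6) -> (6,6)
Segment 1: (6,6) -> (6,1)
Segment 2: (6,1) -> (8,1)
Segment 3: (8,1) -> (8,6)
Segment 4: (8,6) -> (2,6)
Segment 5: (2,6) -> (1,6)
Segment 6: (1,6) -> (0,6)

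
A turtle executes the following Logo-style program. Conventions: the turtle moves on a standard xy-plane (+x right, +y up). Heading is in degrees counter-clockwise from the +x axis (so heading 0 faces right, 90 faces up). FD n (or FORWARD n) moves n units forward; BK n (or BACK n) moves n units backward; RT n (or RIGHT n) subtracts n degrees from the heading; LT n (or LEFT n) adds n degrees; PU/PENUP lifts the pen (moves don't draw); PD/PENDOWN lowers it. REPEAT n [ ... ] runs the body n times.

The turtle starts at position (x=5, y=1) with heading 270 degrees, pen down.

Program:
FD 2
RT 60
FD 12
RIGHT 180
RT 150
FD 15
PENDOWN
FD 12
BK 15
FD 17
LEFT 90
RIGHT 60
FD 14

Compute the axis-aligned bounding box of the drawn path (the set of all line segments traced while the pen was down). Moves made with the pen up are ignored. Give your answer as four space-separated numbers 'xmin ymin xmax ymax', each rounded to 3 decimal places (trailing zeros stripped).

Executing turtle program step by step:
Start: pos=(5,1), heading=270, pen down
FD 2: (5,1) -> (5,-1) [heading=270, draw]
RT 60: heading 270 -> 210
FD 12: (5,-1) -> (-5.392,-7) [heading=210, draw]
RT 180: heading 210 -> 30
RT 150: heading 30 -> 240
FD 15: (-5.392,-7) -> (-12.892,-19.99) [heading=240, draw]
PD: pen down
FD 12: (-12.892,-19.99) -> (-18.892,-30.383) [heading=240, draw]
BK 15: (-18.892,-30.383) -> (-11.392,-17.392) [heading=240, draw]
FD 17: (-11.392,-17.392) -> (-19.892,-32.115) [heading=240, draw]
LT 90: heading 240 -> 330
RT 60: heading 330 -> 270
FD 14: (-19.892,-32.115) -> (-19.892,-46.115) [heading=270, draw]
Final: pos=(-19.892,-46.115), heading=270, 7 segment(s) drawn

Segment endpoints: x in {-19.892, -18.892, -12.892, -11.392, -5.392, 5}, y in {-46.115, -32.115, -30.383, -19.99, -17.392, -7, -1, 1}
xmin=-19.892, ymin=-46.115, xmax=5, ymax=1

Answer: -19.892 -46.115 5 1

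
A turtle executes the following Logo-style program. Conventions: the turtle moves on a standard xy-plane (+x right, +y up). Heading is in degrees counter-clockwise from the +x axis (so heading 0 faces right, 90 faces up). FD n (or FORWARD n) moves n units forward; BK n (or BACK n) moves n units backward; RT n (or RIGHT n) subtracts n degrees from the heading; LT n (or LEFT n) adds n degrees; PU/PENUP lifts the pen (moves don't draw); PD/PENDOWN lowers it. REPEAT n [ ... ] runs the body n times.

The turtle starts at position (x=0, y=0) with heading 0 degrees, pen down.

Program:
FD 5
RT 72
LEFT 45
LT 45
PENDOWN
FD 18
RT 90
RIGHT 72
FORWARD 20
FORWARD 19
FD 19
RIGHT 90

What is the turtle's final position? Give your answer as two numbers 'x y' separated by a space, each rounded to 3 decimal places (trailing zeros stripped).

Executing turtle program step by step:
Start: pos=(0,0), heading=0, pen down
FD 5: (0,0) -> (5,0) [heading=0, draw]
RT 72: heading 0 -> 288
LT 45: heading 288 -> 333
LT 45: heading 333 -> 18
PD: pen down
FD 18: (5,0) -> (22.119,5.562) [heading=18, draw]
RT 90: heading 18 -> 288
RT 72: heading 288 -> 216
FD 20: (22.119,5.562) -> (5.939,-6.193) [heading=216, draw]
FD 19: (5.939,-6.193) -> (-9.433,-17.361) [heading=216, draw]
FD 19: (-9.433,-17.361) -> (-24.804,-28.529) [heading=216, draw]
RT 90: heading 216 -> 126
Final: pos=(-24.804,-28.529), heading=126, 5 segment(s) drawn

Answer: -24.804 -28.529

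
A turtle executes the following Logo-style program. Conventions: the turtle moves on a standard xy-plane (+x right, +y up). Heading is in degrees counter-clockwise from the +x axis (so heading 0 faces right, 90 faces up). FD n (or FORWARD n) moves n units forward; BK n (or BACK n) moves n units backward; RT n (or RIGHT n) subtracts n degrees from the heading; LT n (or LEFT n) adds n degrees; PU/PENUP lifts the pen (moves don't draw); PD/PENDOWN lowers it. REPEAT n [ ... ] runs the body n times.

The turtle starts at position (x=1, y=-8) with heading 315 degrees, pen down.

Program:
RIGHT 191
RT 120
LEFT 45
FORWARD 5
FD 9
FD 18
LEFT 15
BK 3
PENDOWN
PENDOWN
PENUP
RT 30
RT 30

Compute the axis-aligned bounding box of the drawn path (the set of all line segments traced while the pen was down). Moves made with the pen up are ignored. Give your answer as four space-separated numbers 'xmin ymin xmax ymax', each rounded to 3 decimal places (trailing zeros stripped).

Answer: 1 -8 21.994 16.151

Derivation:
Executing turtle program step by step:
Start: pos=(1,-8), heading=315, pen down
RT 191: heading 315 -> 124
RT 120: heading 124 -> 4
LT 45: heading 4 -> 49
FD 5: (1,-8) -> (4.28,-4.226) [heading=49, draw]
FD 9: (4.28,-4.226) -> (10.185,2.566) [heading=49, draw]
FD 18: (10.185,2.566) -> (21.994,16.151) [heading=49, draw]
LT 15: heading 49 -> 64
BK 3: (21.994,16.151) -> (20.679,13.454) [heading=64, draw]
PD: pen down
PD: pen down
PU: pen up
RT 30: heading 64 -> 34
RT 30: heading 34 -> 4
Final: pos=(20.679,13.454), heading=4, 4 segment(s) drawn

Segment endpoints: x in {1, 4.28, 10.185, 20.679, 21.994}, y in {-8, -4.226, 2.566, 13.454, 16.151}
xmin=1, ymin=-8, xmax=21.994, ymax=16.151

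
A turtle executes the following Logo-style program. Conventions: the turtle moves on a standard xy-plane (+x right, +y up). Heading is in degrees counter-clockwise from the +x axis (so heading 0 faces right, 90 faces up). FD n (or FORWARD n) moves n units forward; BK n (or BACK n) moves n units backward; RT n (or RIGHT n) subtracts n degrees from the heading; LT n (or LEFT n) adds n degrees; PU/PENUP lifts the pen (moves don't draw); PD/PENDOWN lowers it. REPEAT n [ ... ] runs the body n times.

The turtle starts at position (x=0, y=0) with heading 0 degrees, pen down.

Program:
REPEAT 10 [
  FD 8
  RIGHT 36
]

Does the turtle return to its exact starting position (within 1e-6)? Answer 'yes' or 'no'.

Answer: yes

Derivation:
Executing turtle program step by step:
Start: pos=(0,0), heading=0, pen down
REPEAT 10 [
  -- iteration 1/10 --
  FD 8: (0,0) -> (8,0) [heading=0, draw]
  RT 36: heading 0 -> 324
  -- iteration 2/10 --
  FD 8: (8,0) -> (14.472,-4.702) [heading=324, draw]
  RT 36: heading 324 -> 288
  -- iteration 3/10 --
  FD 8: (14.472,-4.702) -> (16.944,-12.311) [heading=288, draw]
  RT 36: heading 288 -> 252
  -- iteration 4/10 --
  FD 8: (16.944,-12.311) -> (14.472,-19.919) [heading=252, draw]
  RT 36: heading 252 -> 216
  -- iteration 5/10 --
  FD 8: (14.472,-19.919) -> (8,-24.621) [heading=216, draw]
  RT 36: heading 216 -> 180
  -- iteration 6/10 --
  FD 8: (8,-24.621) -> (0,-24.621) [heading=180, draw]
  RT 36: heading 180 -> 144
  -- iteration 7/10 --
  FD 8: (0,-24.621) -> (-6.472,-19.919) [heading=144, draw]
  RT 36: heading 144 -> 108
  -- iteration 8/10 --
  FD 8: (-6.472,-19.919) -> (-8.944,-12.311) [heading=108, draw]
  RT 36: heading 108 -> 72
  -- iteration 9/10 --
  FD 8: (-8.944,-12.311) -> (-6.472,-4.702) [heading=72, draw]
  RT 36: heading 72 -> 36
  -- iteration 10/10 --
  FD 8: (-6.472,-4.702) -> (0,0) [heading=36, draw]
  RT 36: heading 36 -> 0
]
Final: pos=(0,0), heading=0, 10 segment(s) drawn

Start position: (0, 0)
Final position: (0, 0)
Distance = 0; < 1e-6 -> CLOSED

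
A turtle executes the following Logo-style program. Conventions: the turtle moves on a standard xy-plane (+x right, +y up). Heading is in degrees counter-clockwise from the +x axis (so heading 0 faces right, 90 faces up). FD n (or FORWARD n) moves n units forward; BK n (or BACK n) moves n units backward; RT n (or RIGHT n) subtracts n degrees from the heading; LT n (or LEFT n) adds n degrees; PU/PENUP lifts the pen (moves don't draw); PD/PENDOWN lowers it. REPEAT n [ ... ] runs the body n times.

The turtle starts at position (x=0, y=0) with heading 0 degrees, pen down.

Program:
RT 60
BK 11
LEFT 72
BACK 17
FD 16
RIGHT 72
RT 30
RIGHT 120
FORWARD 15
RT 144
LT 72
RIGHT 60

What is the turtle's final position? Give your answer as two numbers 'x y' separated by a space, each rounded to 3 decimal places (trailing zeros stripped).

Answer: -19.469 16.818

Derivation:
Executing turtle program step by step:
Start: pos=(0,0), heading=0, pen down
RT 60: heading 0 -> 300
BK 11: (0,0) -> (-5.5,9.526) [heading=300, draw]
LT 72: heading 300 -> 12
BK 17: (-5.5,9.526) -> (-22.129,5.992) [heading=12, draw]
FD 16: (-22.129,5.992) -> (-6.478,9.318) [heading=12, draw]
RT 72: heading 12 -> 300
RT 30: heading 300 -> 270
RT 120: heading 270 -> 150
FD 15: (-6.478,9.318) -> (-19.469,16.818) [heading=150, draw]
RT 144: heading 150 -> 6
LT 72: heading 6 -> 78
RT 60: heading 78 -> 18
Final: pos=(-19.469,16.818), heading=18, 4 segment(s) drawn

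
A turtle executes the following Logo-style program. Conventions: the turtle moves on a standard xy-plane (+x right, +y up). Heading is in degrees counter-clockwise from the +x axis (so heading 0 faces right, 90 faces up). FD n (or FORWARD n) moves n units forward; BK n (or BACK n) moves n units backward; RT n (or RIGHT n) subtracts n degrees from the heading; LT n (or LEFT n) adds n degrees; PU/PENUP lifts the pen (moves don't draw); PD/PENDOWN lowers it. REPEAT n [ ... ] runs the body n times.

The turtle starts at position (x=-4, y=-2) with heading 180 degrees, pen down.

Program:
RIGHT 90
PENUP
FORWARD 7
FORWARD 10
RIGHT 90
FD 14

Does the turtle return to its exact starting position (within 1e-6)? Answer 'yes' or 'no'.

Answer: no

Derivation:
Executing turtle program step by step:
Start: pos=(-4,-2), heading=180, pen down
RT 90: heading 180 -> 90
PU: pen up
FD 7: (-4,-2) -> (-4,5) [heading=90, move]
FD 10: (-4,5) -> (-4,15) [heading=90, move]
RT 90: heading 90 -> 0
FD 14: (-4,15) -> (10,15) [heading=0, move]
Final: pos=(10,15), heading=0, 0 segment(s) drawn

Start position: (-4, -2)
Final position: (10, 15)
Distance = 22.023; >= 1e-6 -> NOT closed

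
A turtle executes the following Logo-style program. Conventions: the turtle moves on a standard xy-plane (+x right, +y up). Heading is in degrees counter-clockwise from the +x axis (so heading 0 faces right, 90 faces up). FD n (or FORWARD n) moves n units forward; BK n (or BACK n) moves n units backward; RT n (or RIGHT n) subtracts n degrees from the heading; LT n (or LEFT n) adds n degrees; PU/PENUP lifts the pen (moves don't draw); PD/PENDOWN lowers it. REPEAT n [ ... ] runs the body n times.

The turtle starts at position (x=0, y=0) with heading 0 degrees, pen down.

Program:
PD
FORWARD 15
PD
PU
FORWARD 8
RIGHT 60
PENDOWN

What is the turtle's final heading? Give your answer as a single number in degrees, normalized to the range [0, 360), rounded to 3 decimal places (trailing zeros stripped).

Executing turtle program step by step:
Start: pos=(0,0), heading=0, pen down
PD: pen down
FD 15: (0,0) -> (15,0) [heading=0, draw]
PD: pen down
PU: pen up
FD 8: (15,0) -> (23,0) [heading=0, move]
RT 60: heading 0 -> 300
PD: pen down
Final: pos=(23,0), heading=300, 1 segment(s) drawn

Answer: 300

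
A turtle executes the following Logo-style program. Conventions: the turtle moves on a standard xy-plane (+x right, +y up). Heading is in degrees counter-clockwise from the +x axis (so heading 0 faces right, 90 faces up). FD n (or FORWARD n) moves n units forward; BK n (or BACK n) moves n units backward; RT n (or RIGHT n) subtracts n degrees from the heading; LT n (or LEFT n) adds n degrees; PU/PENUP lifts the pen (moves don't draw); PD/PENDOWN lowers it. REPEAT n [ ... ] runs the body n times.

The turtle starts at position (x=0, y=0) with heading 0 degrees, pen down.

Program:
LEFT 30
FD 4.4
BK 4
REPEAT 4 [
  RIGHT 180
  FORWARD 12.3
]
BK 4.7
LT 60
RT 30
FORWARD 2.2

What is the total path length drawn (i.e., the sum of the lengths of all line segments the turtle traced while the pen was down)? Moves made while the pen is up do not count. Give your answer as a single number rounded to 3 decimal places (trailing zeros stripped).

Executing turtle program step by step:
Start: pos=(0,0), heading=0, pen down
LT 30: heading 0 -> 30
FD 4.4: (0,0) -> (3.811,2.2) [heading=30, draw]
BK 4: (3.811,2.2) -> (0.346,0.2) [heading=30, draw]
REPEAT 4 [
  -- iteration 1/4 --
  RT 180: heading 30 -> 210
  FD 12.3: (0.346,0.2) -> (-10.306,-5.95) [heading=210, draw]
  -- iteration 2/4 --
  RT 180: heading 210 -> 30
  FD 12.3: (-10.306,-5.95) -> (0.346,0.2) [heading=30, draw]
  -- iteration 3/4 --
  RT 180: heading 30 -> 210
  FD 12.3: (0.346,0.2) -> (-10.306,-5.95) [heading=210, draw]
  -- iteration 4/4 --
  RT 180: heading 210 -> 30
  FD 12.3: (-10.306,-5.95) -> (0.346,0.2) [heading=30, draw]
]
BK 4.7: (0.346,0.2) -> (-3.724,-2.15) [heading=30, draw]
LT 60: heading 30 -> 90
RT 30: heading 90 -> 60
FD 2.2: (-3.724,-2.15) -> (-2.624,-0.245) [heading=60, draw]
Final: pos=(-2.624,-0.245), heading=60, 8 segment(s) drawn

Segment lengths:
  seg 1: (0,0) -> (3.811,2.2), length = 4.4
  seg 2: (3.811,2.2) -> (0.346,0.2), length = 4
  seg 3: (0.346,0.2) -> (-10.306,-5.95), length = 12.3
  seg 4: (-10.306,-5.95) -> (0.346,0.2), length = 12.3
  seg 5: (0.346,0.2) -> (-10.306,-5.95), length = 12.3
  seg 6: (-10.306,-5.95) -> (0.346,0.2), length = 12.3
  seg 7: (0.346,0.2) -> (-3.724,-2.15), length = 4.7
  seg 8: (-3.724,-2.15) -> (-2.624,-0.245), length = 2.2
Total = 64.5

Answer: 64.5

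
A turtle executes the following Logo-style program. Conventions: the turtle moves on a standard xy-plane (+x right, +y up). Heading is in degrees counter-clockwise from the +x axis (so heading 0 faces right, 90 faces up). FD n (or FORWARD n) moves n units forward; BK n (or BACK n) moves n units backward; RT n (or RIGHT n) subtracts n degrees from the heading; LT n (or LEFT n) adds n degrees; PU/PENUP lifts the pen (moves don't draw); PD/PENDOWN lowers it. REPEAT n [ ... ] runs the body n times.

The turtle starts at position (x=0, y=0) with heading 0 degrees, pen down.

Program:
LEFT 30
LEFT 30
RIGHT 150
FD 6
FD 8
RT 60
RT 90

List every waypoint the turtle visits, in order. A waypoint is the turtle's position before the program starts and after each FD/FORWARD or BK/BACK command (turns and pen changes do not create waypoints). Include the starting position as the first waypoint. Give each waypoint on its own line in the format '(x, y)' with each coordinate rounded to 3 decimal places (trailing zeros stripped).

Answer: (0, 0)
(0, -6)
(0, -14)

Derivation:
Executing turtle program step by step:
Start: pos=(0,0), heading=0, pen down
LT 30: heading 0 -> 30
LT 30: heading 30 -> 60
RT 150: heading 60 -> 270
FD 6: (0,0) -> (0,-6) [heading=270, draw]
FD 8: (0,-6) -> (0,-14) [heading=270, draw]
RT 60: heading 270 -> 210
RT 90: heading 210 -> 120
Final: pos=(0,-14), heading=120, 2 segment(s) drawn
Waypoints (3 total):
(0, 0)
(0, -6)
(0, -14)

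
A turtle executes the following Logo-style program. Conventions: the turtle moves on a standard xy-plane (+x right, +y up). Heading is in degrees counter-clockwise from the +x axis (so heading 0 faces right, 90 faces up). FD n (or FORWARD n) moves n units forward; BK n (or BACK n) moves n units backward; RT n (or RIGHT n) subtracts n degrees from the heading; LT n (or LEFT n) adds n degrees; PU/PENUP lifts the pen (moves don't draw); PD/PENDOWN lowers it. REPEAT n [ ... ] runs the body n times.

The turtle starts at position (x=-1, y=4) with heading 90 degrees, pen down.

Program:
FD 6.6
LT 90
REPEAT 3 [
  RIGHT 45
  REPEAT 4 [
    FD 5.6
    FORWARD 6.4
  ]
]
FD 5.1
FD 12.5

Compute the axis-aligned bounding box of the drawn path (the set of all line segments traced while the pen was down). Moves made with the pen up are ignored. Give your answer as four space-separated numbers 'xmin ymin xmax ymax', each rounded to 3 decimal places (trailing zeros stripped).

Executing turtle program step by step:
Start: pos=(-1,4), heading=90, pen down
FD 6.6: (-1,4) -> (-1,10.6) [heading=90, draw]
LT 90: heading 90 -> 180
REPEAT 3 [
  -- iteration 1/3 --
  RT 45: heading 180 -> 135
  REPEAT 4 [
    -- iteration 1/4 --
    FD 5.6: (-1,10.6) -> (-4.96,14.56) [heading=135, draw]
    FD 6.4: (-4.96,14.56) -> (-9.485,19.085) [heading=135, draw]
    -- iteration 2/4 --
    FD 5.6: (-9.485,19.085) -> (-13.445,23.045) [heading=135, draw]
    FD 6.4: (-13.445,23.045) -> (-17.971,27.571) [heading=135, draw]
    -- iteration 3/4 --
    FD 5.6: (-17.971,27.571) -> (-21.93,31.53) [heading=135, draw]
    FD 6.4: (-21.93,31.53) -> (-26.456,36.056) [heading=135, draw]
    -- iteration 4/4 --
    FD 5.6: (-26.456,36.056) -> (-30.416,40.016) [heading=135, draw]
    FD 6.4: (-30.416,40.016) -> (-34.941,44.541) [heading=135, draw]
  ]
  -- iteration 2/3 --
  RT 45: heading 135 -> 90
  REPEAT 4 [
    -- iteration 1/4 --
    FD 5.6: (-34.941,44.541) -> (-34.941,50.141) [heading=90, draw]
    FD 6.4: (-34.941,50.141) -> (-34.941,56.541) [heading=90, draw]
    -- iteration 2/4 --
    FD 5.6: (-34.941,56.541) -> (-34.941,62.141) [heading=90, draw]
    FD 6.4: (-34.941,62.141) -> (-34.941,68.541) [heading=90, draw]
    -- iteration 3/4 --
    FD 5.6: (-34.941,68.541) -> (-34.941,74.141) [heading=90, draw]
    FD 6.4: (-34.941,74.141) -> (-34.941,80.541) [heading=90, draw]
    -- iteration 4/4 --
    FD 5.6: (-34.941,80.541) -> (-34.941,86.141) [heading=90, draw]
    FD 6.4: (-34.941,86.141) -> (-34.941,92.541) [heading=90, draw]
  ]
  -- iteration 3/3 --
  RT 45: heading 90 -> 45
  REPEAT 4 [
    -- iteration 1/4 --
    FD 5.6: (-34.941,92.541) -> (-30.981,96.501) [heading=45, draw]
    FD 6.4: (-30.981,96.501) -> (-26.456,101.026) [heading=45, draw]
    -- iteration 2/4 --
    FD 5.6: (-26.456,101.026) -> (-22.496,104.986) [heading=45, draw]
    FD 6.4: (-22.496,104.986) -> (-17.971,109.512) [heading=45, draw]
    -- iteration 3/4 --
    FD 5.6: (-17.971,109.512) -> (-14.011,113.471) [heading=45, draw]
    FD 6.4: (-14.011,113.471) -> (-9.485,117.997) [heading=45, draw]
    -- iteration 4/4 --
    FD 5.6: (-9.485,117.997) -> (-5.525,121.957) [heading=45, draw]
    FD 6.4: (-5.525,121.957) -> (-1,126.482) [heading=45, draw]
  ]
]
FD 5.1: (-1,126.482) -> (2.606,130.088) [heading=45, draw]
FD 12.5: (2.606,130.088) -> (11.445,138.927) [heading=45, draw]
Final: pos=(11.445,138.927), heading=45, 27 segment(s) drawn

Segment endpoints: x in {-34.941, -30.981, -30.416, -26.456, -26.456, -22.496, -21.93, -17.971, -17.971, -14.011, -13.445, -9.485, -9.485, -5.525, -4.96, -1, -1, -1, 2.606, 11.445}, y in {4, 10.6, 14.56, 19.085, 23.045, 27.571, 31.53, 36.056, 40.016, 44.541, 50.141, 56.541, 62.141, 68.541, 74.141, 80.541, 86.141, 92.541, 96.501, 101.026, 104.986, 109.512, 113.471, 117.997, 121.957, 126.482, 130.088, 138.927}
xmin=-34.941, ymin=4, xmax=11.445, ymax=138.927

Answer: -34.941 4 11.445 138.927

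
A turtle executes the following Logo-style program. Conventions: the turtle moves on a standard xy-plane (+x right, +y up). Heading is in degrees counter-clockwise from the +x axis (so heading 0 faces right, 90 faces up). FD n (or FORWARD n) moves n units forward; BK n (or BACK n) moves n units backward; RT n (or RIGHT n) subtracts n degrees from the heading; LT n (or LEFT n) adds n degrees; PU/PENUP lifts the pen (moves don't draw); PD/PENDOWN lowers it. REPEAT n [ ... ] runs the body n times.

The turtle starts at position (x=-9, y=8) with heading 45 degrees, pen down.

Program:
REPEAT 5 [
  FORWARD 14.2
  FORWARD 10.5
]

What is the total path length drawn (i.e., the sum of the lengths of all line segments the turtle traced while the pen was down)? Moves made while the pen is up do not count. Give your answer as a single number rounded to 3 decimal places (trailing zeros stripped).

Executing turtle program step by step:
Start: pos=(-9,8), heading=45, pen down
REPEAT 5 [
  -- iteration 1/5 --
  FD 14.2: (-9,8) -> (1.041,18.041) [heading=45, draw]
  FD 10.5: (1.041,18.041) -> (8.466,25.466) [heading=45, draw]
  -- iteration 2/5 --
  FD 14.2: (8.466,25.466) -> (18.506,35.506) [heading=45, draw]
  FD 10.5: (18.506,35.506) -> (25.931,42.931) [heading=45, draw]
  -- iteration 3/5 --
  FD 14.2: (25.931,42.931) -> (35.972,52.972) [heading=45, draw]
  FD 10.5: (35.972,52.972) -> (43.397,60.397) [heading=45, draw]
  -- iteration 4/5 --
  FD 14.2: (43.397,60.397) -> (53.438,70.438) [heading=45, draw]
  FD 10.5: (53.438,70.438) -> (60.862,77.862) [heading=45, draw]
  -- iteration 5/5 --
  FD 14.2: (60.862,77.862) -> (70.903,87.903) [heading=45, draw]
  FD 10.5: (70.903,87.903) -> (78.328,95.328) [heading=45, draw]
]
Final: pos=(78.328,95.328), heading=45, 10 segment(s) drawn

Segment lengths:
  seg 1: (-9,8) -> (1.041,18.041), length = 14.2
  seg 2: (1.041,18.041) -> (8.466,25.466), length = 10.5
  seg 3: (8.466,25.466) -> (18.506,35.506), length = 14.2
  seg 4: (18.506,35.506) -> (25.931,42.931), length = 10.5
  seg 5: (25.931,42.931) -> (35.972,52.972), length = 14.2
  seg 6: (35.972,52.972) -> (43.397,60.397), length = 10.5
  seg 7: (43.397,60.397) -> (53.438,70.438), length = 14.2
  seg 8: (53.438,70.438) -> (60.862,77.862), length = 10.5
  seg 9: (60.862,77.862) -> (70.903,87.903), length = 14.2
  seg 10: (70.903,87.903) -> (78.328,95.328), length = 10.5
Total = 123.5

Answer: 123.5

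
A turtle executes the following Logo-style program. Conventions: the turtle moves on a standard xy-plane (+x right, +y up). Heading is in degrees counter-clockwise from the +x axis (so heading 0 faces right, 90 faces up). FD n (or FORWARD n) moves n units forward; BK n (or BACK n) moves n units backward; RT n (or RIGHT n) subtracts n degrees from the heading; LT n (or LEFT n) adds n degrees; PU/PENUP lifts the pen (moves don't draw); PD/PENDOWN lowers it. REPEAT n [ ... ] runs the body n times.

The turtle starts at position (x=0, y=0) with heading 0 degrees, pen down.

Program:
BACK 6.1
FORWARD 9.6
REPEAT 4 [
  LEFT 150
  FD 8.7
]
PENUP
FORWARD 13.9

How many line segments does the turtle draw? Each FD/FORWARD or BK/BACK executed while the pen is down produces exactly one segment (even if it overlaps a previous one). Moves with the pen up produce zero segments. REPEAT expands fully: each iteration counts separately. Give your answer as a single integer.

Executing turtle program step by step:
Start: pos=(0,0), heading=0, pen down
BK 6.1: (0,0) -> (-6.1,0) [heading=0, draw]
FD 9.6: (-6.1,0) -> (3.5,0) [heading=0, draw]
REPEAT 4 [
  -- iteration 1/4 --
  LT 150: heading 0 -> 150
  FD 8.7: (3.5,0) -> (-4.034,4.35) [heading=150, draw]
  -- iteration 2/4 --
  LT 150: heading 150 -> 300
  FD 8.7: (-4.034,4.35) -> (0.316,-3.184) [heading=300, draw]
  -- iteration 3/4 --
  LT 150: heading 300 -> 90
  FD 8.7: (0.316,-3.184) -> (0.316,5.516) [heading=90, draw]
  -- iteration 4/4 --
  LT 150: heading 90 -> 240
  FD 8.7: (0.316,5.516) -> (-4.034,-2.019) [heading=240, draw]
]
PU: pen up
FD 13.9: (-4.034,-2.019) -> (-10.984,-14.057) [heading=240, move]
Final: pos=(-10.984,-14.057), heading=240, 6 segment(s) drawn
Segments drawn: 6

Answer: 6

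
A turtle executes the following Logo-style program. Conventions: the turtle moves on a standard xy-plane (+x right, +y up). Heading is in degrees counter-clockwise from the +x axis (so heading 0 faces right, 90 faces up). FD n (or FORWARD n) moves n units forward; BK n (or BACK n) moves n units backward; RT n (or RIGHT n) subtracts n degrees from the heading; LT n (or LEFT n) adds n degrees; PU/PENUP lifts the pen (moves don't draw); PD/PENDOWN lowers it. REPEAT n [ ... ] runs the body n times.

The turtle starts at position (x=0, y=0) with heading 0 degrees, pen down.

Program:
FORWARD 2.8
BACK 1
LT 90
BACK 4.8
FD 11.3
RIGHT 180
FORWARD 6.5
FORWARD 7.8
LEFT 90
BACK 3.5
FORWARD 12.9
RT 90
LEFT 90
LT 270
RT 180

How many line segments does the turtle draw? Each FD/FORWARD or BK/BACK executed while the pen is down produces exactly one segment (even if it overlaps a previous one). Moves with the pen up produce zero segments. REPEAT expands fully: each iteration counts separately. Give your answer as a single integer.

Answer: 8

Derivation:
Executing turtle program step by step:
Start: pos=(0,0), heading=0, pen down
FD 2.8: (0,0) -> (2.8,0) [heading=0, draw]
BK 1: (2.8,0) -> (1.8,0) [heading=0, draw]
LT 90: heading 0 -> 90
BK 4.8: (1.8,0) -> (1.8,-4.8) [heading=90, draw]
FD 11.3: (1.8,-4.8) -> (1.8,6.5) [heading=90, draw]
RT 180: heading 90 -> 270
FD 6.5: (1.8,6.5) -> (1.8,0) [heading=270, draw]
FD 7.8: (1.8,0) -> (1.8,-7.8) [heading=270, draw]
LT 90: heading 270 -> 0
BK 3.5: (1.8,-7.8) -> (-1.7,-7.8) [heading=0, draw]
FD 12.9: (-1.7,-7.8) -> (11.2,-7.8) [heading=0, draw]
RT 90: heading 0 -> 270
LT 90: heading 270 -> 0
LT 270: heading 0 -> 270
RT 180: heading 270 -> 90
Final: pos=(11.2,-7.8), heading=90, 8 segment(s) drawn
Segments drawn: 8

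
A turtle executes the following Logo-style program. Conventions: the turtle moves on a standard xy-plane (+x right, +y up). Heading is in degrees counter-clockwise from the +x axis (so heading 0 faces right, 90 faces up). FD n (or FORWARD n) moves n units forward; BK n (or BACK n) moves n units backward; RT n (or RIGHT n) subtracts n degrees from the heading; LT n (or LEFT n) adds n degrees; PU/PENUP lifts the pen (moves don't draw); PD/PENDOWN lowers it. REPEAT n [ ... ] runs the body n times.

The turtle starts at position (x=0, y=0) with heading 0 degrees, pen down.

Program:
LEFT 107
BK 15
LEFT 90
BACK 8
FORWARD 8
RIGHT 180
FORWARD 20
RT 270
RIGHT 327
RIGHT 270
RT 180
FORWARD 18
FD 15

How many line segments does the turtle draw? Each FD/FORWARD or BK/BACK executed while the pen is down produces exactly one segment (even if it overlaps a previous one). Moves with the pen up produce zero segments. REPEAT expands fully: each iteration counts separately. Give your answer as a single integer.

Executing turtle program step by step:
Start: pos=(0,0), heading=0, pen down
LT 107: heading 0 -> 107
BK 15: (0,0) -> (4.386,-14.345) [heading=107, draw]
LT 90: heading 107 -> 197
BK 8: (4.386,-14.345) -> (12.036,-12.006) [heading=197, draw]
FD 8: (12.036,-12.006) -> (4.386,-14.345) [heading=197, draw]
RT 180: heading 197 -> 17
FD 20: (4.386,-14.345) -> (23.512,-8.497) [heading=17, draw]
RT 270: heading 17 -> 107
RT 327: heading 107 -> 140
RT 270: heading 140 -> 230
RT 180: heading 230 -> 50
FD 18: (23.512,-8.497) -> (35.082,5.292) [heading=50, draw]
FD 15: (35.082,5.292) -> (44.724,16.782) [heading=50, draw]
Final: pos=(44.724,16.782), heading=50, 6 segment(s) drawn
Segments drawn: 6

Answer: 6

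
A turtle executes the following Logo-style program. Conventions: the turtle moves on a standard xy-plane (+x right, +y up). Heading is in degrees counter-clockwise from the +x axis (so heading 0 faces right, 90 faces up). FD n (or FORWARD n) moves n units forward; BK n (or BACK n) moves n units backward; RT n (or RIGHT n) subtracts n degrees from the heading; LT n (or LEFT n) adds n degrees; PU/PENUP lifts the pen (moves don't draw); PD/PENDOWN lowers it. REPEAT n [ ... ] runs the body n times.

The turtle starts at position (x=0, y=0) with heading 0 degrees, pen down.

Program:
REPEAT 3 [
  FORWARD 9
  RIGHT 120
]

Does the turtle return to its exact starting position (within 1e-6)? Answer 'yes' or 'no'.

Answer: yes

Derivation:
Executing turtle program step by step:
Start: pos=(0,0), heading=0, pen down
REPEAT 3 [
  -- iteration 1/3 --
  FD 9: (0,0) -> (9,0) [heading=0, draw]
  RT 120: heading 0 -> 240
  -- iteration 2/3 --
  FD 9: (9,0) -> (4.5,-7.794) [heading=240, draw]
  RT 120: heading 240 -> 120
  -- iteration 3/3 --
  FD 9: (4.5,-7.794) -> (0,0) [heading=120, draw]
  RT 120: heading 120 -> 0
]
Final: pos=(0,0), heading=0, 3 segment(s) drawn

Start position: (0, 0)
Final position: (0, 0)
Distance = 0; < 1e-6 -> CLOSED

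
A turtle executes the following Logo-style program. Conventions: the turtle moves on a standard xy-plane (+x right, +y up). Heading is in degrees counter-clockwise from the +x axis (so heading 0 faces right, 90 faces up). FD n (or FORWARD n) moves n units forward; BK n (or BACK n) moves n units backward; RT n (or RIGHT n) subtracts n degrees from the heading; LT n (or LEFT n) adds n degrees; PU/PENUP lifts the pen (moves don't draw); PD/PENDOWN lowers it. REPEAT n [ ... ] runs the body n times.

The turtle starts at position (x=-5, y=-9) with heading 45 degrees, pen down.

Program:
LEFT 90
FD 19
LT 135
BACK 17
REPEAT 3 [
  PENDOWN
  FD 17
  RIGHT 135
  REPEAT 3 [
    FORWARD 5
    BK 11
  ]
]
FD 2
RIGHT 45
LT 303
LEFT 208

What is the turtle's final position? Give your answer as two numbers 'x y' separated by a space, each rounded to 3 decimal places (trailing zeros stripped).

Executing turtle program step by step:
Start: pos=(-5,-9), heading=45, pen down
LT 90: heading 45 -> 135
FD 19: (-5,-9) -> (-18.435,4.435) [heading=135, draw]
LT 135: heading 135 -> 270
BK 17: (-18.435,4.435) -> (-18.435,21.435) [heading=270, draw]
REPEAT 3 [
  -- iteration 1/3 --
  PD: pen down
  FD 17: (-18.435,21.435) -> (-18.435,4.435) [heading=270, draw]
  RT 135: heading 270 -> 135
  REPEAT 3 [
    -- iteration 1/3 --
    FD 5: (-18.435,4.435) -> (-21.971,7.971) [heading=135, draw]
    BK 11: (-21.971,7.971) -> (-14.192,0.192) [heading=135, draw]
    -- iteration 2/3 --
    FD 5: (-14.192,0.192) -> (-17.728,3.728) [heading=135, draw]
    BK 11: (-17.728,3.728) -> (-9.95,-4.05) [heading=135, draw]
    -- iteration 3/3 --
    FD 5: (-9.95,-4.05) -> (-13.485,-0.515) [heading=135, draw]
    BK 11: (-13.485,-0.515) -> (-5.707,-8.293) [heading=135, draw]
  ]
  -- iteration 2/3 --
  PD: pen down
  FD 17: (-5.707,-8.293) -> (-17.728,3.728) [heading=135, draw]
  RT 135: heading 135 -> 0
  REPEAT 3 [
    -- iteration 1/3 --
    FD 5: (-17.728,3.728) -> (-12.728,3.728) [heading=0, draw]
    BK 11: (-12.728,3.728) -> (-23.728,3.728) [heading=0, draw]
    -- iteration 2/3 --
    FD 5: (-23.728,3.728) -> (-18.728,3.728) [heading=0, draw]
    BK 11: (-18.728,3.728) -> (-29.728,3.728) [heading=0, draw]
    -- iteration 3/3 --
    FD 5: (-29.728,3.728) -> (-24.728,3.728) [heading=0, draw]
    BK 11: (-24.728,3.728) -> (-35.728,3.728) [heading=0, draw]
  ]
  -- iteration 3/3 --
  PD: pen down
  FD 17: (-35.728,3.728) -> (-18.728,3.728) [heading=0, draw]
  RT 135: heading 0 -> 225
  REPEAT 3 [
    -- iteration 1/3 --
    FD 5: (-18.728,3.728) -> (-22.263,0.192) [heading=225, draw]
    BK 11: (-22.263,0.192) -> (-14.485,7.971) [heading=225, draw]
    -- iteration 2/3 --
    FD 5: (-14.485,7.971) -> (-18.021,4.435) [heading=225, draw]
    BK 11: (-18.021,4.435) -> (-10.243,12.213) [heading=225, draw]
    -- iteration 3/3 --
    FD 5: (-10.243,12.213) -> (-13.778,8.678) [heading=225, draw]
    BK 11: (-13.778,8.678) -> (-6,16.456) [heading=225, draw]
  ]
]
FD 2: (-6,16.456) -> (-7.414,15.042) [heading=225, draw]
RT 45: heading 225 -> 180
LT 303: heading 180 -> 123
LT 208: heading 123 -> 331
Final: pos=(-7.414,15.042), heading=331, 24 segment(s) drawn

Answer: -7.414 15.042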